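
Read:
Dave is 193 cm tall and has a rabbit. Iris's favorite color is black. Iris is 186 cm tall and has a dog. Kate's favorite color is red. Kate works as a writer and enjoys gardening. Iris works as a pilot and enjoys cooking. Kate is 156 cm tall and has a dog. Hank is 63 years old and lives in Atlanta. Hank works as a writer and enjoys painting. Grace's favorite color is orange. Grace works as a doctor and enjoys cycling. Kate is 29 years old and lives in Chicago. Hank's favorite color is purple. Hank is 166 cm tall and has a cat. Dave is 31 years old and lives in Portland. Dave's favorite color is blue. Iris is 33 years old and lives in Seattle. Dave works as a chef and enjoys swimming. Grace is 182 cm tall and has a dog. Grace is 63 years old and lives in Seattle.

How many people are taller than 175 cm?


Taller than 175: 3

3


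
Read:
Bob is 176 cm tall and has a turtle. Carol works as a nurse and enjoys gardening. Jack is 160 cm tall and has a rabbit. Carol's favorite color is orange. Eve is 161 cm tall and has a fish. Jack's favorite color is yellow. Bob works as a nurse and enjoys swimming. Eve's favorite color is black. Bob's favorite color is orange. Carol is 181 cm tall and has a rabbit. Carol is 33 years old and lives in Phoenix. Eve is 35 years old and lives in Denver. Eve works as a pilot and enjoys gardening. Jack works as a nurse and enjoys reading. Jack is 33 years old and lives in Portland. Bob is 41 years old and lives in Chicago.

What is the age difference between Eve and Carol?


|35 - 33| = 2

2


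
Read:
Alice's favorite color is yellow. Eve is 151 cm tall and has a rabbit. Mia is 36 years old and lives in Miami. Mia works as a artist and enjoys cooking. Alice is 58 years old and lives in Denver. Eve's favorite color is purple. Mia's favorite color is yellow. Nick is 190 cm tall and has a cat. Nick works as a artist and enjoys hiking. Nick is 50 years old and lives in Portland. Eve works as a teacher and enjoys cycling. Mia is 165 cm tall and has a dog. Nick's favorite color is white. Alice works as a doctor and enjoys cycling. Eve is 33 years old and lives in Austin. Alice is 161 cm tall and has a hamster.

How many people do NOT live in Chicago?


Not in Chicago: 4

4


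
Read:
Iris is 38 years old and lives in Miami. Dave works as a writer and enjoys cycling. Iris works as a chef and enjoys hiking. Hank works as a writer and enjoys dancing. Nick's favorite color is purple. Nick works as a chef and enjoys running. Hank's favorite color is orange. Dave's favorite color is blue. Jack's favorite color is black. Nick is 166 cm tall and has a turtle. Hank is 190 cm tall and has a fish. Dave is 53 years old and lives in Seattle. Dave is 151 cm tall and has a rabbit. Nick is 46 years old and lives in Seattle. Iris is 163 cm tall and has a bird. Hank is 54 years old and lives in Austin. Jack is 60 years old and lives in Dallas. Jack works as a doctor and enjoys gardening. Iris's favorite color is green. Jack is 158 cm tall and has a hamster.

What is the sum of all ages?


46+54+60+38+53 = 251

251


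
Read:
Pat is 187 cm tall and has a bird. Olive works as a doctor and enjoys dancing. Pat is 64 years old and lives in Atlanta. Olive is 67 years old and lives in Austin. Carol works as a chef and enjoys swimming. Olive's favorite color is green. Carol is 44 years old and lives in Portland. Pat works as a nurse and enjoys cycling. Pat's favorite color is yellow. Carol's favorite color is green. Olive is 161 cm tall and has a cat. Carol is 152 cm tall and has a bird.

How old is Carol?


Carol is 44 years old

44


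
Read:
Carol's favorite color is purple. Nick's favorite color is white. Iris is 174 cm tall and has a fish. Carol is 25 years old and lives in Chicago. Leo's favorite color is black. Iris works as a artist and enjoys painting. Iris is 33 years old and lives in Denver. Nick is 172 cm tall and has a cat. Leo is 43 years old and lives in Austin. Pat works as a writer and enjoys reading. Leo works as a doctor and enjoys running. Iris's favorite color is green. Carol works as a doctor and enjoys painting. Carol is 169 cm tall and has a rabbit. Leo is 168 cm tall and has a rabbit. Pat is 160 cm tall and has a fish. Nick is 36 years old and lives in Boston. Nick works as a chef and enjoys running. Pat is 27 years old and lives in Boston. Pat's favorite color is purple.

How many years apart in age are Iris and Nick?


33 vs 36, diff = 3

3


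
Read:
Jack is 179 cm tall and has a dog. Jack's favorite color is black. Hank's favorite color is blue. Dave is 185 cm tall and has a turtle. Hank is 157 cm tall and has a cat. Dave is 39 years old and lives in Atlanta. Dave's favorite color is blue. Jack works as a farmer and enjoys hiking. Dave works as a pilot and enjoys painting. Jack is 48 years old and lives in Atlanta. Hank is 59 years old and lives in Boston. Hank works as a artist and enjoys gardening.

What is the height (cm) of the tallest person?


Tallest: Dave at 185 cm

185


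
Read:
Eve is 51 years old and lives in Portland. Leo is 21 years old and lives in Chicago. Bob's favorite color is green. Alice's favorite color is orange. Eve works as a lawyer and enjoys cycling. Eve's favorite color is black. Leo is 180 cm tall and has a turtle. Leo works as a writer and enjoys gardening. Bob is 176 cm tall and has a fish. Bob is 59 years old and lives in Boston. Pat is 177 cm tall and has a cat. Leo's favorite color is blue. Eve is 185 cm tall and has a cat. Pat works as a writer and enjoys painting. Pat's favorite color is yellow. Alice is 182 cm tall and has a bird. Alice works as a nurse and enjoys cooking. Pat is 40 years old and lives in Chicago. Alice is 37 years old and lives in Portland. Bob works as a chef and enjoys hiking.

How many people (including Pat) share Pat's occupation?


Pat is a writer. Count = 2

2


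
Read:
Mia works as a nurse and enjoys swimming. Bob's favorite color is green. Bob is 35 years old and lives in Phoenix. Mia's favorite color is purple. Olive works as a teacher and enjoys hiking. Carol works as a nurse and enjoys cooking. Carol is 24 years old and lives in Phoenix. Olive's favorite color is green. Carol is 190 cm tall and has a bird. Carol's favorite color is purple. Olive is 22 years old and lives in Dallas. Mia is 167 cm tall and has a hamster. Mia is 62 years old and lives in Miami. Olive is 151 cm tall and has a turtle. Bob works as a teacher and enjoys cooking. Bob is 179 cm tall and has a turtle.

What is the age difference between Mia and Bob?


|62 - 35| = 27

27


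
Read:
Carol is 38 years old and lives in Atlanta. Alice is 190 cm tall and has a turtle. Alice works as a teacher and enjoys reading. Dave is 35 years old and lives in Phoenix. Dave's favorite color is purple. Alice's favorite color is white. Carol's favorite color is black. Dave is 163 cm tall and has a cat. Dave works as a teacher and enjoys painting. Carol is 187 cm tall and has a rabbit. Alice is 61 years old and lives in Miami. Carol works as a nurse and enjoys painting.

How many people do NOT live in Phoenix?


Not in Phoenix: 2

2


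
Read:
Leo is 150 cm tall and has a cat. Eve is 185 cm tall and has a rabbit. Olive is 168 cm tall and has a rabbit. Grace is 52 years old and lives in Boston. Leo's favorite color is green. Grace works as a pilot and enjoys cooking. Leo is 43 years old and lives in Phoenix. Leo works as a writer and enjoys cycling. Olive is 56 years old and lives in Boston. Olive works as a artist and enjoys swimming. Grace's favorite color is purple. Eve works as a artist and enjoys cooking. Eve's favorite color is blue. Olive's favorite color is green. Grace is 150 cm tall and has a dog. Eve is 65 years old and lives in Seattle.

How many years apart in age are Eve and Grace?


65 vs 52, diff = 13

13


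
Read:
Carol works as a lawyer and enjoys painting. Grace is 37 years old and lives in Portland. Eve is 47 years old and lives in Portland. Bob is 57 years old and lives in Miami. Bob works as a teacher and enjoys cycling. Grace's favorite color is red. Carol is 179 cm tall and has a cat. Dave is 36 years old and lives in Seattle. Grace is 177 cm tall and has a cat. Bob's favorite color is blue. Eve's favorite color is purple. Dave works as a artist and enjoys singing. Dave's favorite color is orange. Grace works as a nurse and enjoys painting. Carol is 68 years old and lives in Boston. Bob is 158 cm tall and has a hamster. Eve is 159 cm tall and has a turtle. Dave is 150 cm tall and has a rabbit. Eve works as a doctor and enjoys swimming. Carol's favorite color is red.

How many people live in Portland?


Count in Portland: 2

2


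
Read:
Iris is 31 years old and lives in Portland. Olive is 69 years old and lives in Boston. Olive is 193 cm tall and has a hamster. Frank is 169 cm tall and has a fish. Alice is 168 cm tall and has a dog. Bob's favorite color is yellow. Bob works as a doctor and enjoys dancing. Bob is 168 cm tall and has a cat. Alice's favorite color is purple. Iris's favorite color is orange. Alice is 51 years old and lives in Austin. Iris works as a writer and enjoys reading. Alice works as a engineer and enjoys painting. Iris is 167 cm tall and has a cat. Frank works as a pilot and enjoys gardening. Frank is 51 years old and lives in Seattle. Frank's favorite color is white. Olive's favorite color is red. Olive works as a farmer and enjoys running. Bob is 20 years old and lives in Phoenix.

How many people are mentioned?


People: Alice, Olive, Bob, Frank, Iris. Count = 5

5


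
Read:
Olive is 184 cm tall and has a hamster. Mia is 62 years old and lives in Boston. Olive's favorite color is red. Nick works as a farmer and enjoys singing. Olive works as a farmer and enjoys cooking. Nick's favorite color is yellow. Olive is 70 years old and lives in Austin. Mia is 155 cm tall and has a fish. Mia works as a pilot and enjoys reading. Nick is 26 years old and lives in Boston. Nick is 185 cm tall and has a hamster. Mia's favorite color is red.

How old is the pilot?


The pilot is Mia, age 62

62


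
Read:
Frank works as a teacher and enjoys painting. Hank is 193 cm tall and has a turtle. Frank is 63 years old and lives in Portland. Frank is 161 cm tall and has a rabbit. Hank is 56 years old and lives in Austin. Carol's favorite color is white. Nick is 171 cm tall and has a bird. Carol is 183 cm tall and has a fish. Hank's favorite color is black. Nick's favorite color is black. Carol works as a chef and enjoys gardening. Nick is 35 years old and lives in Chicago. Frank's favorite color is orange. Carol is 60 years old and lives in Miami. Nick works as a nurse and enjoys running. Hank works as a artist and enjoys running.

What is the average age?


Sum=214, n=4, avg=53.5

53.5


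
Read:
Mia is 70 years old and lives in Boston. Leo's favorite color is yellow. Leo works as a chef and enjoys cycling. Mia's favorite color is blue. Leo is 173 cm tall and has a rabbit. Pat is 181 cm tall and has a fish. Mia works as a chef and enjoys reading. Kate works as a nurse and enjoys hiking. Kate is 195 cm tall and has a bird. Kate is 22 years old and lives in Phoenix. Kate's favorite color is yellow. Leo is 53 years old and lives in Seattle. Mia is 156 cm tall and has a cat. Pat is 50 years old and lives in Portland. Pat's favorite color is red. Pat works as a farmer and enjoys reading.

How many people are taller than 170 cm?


Taller than 170: 3

3


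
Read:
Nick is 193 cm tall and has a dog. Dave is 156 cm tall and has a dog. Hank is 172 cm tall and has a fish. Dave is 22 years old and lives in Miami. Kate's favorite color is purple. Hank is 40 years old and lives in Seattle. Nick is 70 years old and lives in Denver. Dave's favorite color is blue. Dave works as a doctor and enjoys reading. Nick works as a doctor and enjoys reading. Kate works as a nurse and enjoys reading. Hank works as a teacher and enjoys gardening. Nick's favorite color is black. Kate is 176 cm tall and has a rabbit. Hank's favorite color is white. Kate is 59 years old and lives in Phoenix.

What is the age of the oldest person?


Oldest: Nick at 70

70


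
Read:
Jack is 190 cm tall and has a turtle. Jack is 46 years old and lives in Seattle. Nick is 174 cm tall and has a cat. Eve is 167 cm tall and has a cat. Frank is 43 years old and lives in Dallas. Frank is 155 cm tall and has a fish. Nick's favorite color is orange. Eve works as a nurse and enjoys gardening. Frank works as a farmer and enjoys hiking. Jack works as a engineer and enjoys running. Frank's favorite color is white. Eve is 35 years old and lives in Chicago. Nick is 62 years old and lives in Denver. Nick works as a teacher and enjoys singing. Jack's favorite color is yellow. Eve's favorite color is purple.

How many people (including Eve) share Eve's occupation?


Eve is a nurse. Count = 1

1


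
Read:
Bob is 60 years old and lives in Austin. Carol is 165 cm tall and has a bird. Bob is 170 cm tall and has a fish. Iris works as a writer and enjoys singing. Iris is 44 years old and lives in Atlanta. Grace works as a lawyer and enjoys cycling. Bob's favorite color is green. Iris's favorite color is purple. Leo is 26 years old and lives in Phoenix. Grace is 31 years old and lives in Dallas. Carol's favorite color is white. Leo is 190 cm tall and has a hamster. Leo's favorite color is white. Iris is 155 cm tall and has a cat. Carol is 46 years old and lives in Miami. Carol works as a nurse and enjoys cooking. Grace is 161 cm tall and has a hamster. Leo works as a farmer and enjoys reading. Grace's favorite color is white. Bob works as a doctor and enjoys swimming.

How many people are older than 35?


Filter: 3

3


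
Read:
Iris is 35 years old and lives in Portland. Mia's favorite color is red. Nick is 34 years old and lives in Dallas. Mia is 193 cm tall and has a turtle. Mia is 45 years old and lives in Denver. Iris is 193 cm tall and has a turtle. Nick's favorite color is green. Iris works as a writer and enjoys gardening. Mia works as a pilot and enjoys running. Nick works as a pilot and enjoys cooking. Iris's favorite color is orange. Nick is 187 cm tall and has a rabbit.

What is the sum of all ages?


35+34+45 = 114

114


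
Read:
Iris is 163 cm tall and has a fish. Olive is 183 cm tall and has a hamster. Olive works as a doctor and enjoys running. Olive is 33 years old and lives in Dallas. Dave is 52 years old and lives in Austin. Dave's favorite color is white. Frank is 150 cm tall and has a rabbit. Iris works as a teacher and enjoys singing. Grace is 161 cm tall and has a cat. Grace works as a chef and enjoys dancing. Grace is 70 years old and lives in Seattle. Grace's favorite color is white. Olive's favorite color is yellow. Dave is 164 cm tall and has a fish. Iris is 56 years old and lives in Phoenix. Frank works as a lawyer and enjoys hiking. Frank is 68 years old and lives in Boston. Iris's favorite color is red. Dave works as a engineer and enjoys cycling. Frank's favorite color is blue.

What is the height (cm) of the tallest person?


Tallest: Olive at 183 cm

183


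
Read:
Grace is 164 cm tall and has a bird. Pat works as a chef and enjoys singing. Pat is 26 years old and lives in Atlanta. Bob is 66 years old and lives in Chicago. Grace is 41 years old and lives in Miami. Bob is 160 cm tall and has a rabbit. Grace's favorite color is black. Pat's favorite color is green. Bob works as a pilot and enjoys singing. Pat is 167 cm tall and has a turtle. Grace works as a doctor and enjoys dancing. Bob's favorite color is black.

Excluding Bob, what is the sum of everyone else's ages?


Sum (excluding Bob): 67

67


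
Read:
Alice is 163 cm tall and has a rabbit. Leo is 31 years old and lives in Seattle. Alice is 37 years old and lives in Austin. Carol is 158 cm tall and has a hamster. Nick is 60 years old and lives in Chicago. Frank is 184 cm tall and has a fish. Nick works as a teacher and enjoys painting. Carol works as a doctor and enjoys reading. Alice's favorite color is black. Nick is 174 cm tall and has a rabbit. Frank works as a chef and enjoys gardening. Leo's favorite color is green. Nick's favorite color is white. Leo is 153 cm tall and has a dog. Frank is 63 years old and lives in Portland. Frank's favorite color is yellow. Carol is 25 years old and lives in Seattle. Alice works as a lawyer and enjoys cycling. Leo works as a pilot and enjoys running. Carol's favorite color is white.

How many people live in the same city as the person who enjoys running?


Person with hobby running is Leo, city Seattle. Count = 2

2


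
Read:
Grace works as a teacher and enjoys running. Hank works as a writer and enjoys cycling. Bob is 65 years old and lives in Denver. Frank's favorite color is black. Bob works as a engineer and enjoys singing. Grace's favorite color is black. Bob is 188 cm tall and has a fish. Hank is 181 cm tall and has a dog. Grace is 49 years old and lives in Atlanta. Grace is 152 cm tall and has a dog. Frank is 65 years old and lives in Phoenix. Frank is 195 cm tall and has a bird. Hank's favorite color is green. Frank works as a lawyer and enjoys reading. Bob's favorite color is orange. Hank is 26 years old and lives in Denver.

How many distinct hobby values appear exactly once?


Unique hobby values: 4

4


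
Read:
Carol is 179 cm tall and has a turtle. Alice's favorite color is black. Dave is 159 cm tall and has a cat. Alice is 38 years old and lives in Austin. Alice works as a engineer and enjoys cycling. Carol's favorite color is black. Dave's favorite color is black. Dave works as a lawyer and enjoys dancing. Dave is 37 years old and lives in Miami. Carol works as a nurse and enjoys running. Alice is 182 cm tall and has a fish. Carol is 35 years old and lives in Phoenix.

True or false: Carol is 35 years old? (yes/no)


Carol is actually 35. yes

yes


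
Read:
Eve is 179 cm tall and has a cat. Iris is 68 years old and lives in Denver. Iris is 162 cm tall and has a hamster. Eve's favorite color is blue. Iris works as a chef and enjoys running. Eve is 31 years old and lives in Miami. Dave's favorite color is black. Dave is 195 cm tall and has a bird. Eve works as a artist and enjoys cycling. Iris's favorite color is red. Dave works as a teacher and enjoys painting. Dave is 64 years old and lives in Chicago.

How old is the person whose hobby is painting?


Person with hobby=painting is Dave, age 64

64


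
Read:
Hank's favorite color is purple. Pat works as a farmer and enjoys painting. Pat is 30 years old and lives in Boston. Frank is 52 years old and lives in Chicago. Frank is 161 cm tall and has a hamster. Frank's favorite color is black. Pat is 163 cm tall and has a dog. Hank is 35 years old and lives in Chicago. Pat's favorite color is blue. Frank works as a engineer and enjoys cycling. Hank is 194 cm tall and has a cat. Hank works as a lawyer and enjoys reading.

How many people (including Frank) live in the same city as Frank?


Frank lives in Chicago. Count = 2

2


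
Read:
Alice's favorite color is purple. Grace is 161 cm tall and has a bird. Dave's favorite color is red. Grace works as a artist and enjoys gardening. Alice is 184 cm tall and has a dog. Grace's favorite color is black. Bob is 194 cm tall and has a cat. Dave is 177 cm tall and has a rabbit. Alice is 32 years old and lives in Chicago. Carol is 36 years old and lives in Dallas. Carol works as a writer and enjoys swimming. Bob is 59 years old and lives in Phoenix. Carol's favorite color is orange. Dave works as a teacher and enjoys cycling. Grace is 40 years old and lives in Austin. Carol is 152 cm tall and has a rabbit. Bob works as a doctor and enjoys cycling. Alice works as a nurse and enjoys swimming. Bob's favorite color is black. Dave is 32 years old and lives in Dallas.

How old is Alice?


Alice is 32 years old

32


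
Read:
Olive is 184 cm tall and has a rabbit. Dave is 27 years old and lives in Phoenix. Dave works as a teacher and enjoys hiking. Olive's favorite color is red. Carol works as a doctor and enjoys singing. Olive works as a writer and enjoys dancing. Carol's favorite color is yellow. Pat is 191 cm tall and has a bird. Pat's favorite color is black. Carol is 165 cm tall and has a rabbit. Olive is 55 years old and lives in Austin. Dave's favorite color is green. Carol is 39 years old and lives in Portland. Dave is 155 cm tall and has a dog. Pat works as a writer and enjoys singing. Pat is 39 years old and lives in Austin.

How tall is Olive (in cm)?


Olive is 184 cm tall

184


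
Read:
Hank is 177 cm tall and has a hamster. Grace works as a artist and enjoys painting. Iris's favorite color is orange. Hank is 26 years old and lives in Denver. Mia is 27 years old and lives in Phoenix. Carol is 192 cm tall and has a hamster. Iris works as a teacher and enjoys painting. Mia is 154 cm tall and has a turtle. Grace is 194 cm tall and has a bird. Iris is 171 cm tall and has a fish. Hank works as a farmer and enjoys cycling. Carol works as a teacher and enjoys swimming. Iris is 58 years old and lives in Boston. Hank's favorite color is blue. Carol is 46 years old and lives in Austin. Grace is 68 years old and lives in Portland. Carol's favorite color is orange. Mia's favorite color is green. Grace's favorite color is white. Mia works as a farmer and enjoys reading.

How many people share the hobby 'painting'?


Count: 2

2


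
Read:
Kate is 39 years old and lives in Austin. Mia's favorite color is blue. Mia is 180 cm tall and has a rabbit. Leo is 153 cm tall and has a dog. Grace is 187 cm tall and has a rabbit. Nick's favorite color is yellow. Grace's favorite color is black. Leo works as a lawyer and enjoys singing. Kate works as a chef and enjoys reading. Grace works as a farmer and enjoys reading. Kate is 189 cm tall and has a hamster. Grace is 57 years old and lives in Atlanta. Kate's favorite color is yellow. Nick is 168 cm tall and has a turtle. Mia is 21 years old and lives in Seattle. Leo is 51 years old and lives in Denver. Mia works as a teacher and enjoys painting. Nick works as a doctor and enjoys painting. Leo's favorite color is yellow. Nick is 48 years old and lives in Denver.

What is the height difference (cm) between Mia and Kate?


|180 - 189| = 9

9


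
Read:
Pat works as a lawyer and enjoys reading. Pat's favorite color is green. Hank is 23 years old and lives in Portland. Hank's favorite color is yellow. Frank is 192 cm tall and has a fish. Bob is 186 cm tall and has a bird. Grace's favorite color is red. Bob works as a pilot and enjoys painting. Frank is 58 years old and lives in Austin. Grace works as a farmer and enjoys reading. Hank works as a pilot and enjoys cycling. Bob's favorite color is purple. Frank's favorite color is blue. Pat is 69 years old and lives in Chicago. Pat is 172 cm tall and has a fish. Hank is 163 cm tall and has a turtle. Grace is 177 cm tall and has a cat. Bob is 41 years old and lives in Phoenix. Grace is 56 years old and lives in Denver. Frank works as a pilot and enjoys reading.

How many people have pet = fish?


Count: 2

2


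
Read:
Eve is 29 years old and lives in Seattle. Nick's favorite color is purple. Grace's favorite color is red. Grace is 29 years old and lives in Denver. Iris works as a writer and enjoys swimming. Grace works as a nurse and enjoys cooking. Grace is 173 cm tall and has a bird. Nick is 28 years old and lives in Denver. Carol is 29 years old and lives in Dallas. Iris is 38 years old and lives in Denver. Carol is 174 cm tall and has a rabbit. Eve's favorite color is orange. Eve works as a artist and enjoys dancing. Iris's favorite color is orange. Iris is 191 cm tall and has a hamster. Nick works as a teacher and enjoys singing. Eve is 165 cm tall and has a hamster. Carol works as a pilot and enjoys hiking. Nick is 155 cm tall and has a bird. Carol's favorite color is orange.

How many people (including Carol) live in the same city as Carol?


Carol lives in Dallas. Count = 1

1


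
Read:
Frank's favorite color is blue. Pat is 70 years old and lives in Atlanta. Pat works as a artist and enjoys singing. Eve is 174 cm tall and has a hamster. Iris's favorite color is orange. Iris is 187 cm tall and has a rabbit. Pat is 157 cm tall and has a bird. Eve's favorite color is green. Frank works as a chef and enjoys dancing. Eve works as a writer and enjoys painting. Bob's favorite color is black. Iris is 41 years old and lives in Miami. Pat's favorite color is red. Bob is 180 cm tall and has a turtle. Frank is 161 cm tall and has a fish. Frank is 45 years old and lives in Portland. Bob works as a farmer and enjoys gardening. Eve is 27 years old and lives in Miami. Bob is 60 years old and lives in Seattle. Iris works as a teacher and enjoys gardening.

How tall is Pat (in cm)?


Pat is 157 cm tall

157


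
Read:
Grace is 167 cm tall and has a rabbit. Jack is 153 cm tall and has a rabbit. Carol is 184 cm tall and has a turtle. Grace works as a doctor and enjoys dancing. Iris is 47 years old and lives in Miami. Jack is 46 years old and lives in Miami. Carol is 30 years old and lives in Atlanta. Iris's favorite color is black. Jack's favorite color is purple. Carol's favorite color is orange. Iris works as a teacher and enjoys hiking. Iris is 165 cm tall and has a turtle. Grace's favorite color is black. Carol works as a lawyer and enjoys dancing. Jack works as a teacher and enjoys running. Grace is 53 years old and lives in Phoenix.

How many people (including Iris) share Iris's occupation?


Iris is a teacher. Count = 2

2


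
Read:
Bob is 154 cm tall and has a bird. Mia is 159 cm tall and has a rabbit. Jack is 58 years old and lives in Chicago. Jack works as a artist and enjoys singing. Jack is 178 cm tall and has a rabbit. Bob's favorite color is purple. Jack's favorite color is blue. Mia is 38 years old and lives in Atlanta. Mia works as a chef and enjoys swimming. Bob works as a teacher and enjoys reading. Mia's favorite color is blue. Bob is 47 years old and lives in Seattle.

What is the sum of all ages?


38+58+47 = 143

143


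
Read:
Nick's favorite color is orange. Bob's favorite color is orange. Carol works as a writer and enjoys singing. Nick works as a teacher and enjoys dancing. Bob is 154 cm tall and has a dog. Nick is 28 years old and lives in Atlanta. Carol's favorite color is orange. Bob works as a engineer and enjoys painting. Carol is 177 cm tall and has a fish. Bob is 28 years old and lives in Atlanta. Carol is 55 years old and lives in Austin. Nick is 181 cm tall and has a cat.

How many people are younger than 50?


Filter: 2

2


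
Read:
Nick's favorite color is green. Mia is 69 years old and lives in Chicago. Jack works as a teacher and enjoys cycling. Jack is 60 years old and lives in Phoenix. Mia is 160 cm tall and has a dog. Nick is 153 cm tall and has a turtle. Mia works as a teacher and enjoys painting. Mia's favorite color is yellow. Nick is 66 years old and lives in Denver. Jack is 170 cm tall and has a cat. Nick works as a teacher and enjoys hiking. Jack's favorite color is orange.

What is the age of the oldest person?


Oldest: Mia at 69

69


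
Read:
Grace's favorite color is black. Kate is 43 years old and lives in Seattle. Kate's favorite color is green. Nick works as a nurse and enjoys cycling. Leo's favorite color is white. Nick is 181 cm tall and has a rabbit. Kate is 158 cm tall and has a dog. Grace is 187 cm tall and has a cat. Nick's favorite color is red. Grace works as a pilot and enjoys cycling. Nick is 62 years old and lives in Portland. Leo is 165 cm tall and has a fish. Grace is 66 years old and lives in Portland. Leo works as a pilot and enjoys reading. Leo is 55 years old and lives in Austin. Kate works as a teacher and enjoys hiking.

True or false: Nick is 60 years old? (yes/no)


Nick is actually 62. no

no


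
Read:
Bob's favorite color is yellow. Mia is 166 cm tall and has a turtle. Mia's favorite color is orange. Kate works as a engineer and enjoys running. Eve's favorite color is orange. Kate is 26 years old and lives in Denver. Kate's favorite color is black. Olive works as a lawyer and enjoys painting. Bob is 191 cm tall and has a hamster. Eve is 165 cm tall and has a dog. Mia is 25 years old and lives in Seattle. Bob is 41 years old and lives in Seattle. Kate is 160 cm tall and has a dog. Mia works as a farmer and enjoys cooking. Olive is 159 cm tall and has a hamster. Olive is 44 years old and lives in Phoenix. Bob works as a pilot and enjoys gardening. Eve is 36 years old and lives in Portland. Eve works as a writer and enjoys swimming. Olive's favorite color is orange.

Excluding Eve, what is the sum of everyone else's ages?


Sum (excluding Eve): 136

136


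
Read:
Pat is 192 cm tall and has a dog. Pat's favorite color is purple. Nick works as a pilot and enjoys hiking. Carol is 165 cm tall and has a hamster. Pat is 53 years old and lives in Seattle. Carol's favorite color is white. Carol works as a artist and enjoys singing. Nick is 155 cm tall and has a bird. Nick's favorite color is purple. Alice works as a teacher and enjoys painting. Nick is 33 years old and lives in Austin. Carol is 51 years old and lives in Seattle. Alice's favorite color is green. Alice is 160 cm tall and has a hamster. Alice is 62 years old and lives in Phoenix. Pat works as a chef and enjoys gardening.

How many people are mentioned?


People: Alice, Pat, Nick, Carol. Count = 4

4


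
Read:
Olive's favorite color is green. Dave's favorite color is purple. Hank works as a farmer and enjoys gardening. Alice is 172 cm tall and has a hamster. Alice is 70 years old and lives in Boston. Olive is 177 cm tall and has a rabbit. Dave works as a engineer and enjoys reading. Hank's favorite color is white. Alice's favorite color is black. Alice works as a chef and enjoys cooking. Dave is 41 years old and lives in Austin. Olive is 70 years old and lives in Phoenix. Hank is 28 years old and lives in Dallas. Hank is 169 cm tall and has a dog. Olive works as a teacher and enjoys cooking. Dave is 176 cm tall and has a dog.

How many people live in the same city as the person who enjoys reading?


Person with hobby reading is Dave, city Austin. Count = 1

1


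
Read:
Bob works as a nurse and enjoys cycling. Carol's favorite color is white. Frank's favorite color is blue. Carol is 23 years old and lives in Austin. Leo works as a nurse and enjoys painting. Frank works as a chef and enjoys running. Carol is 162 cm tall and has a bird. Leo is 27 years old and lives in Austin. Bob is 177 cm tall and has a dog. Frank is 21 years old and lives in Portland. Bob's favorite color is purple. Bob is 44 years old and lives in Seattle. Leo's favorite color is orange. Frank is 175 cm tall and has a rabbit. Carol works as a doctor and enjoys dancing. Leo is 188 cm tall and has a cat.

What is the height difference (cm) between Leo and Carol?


|188 - 162| = 26

26


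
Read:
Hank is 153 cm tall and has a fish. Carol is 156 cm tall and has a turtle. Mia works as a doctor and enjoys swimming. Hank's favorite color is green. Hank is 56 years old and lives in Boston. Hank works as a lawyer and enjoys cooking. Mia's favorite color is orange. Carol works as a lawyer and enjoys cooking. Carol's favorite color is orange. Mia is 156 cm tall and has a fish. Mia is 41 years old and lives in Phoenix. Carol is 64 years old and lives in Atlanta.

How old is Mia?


Mia is 41 years old

41


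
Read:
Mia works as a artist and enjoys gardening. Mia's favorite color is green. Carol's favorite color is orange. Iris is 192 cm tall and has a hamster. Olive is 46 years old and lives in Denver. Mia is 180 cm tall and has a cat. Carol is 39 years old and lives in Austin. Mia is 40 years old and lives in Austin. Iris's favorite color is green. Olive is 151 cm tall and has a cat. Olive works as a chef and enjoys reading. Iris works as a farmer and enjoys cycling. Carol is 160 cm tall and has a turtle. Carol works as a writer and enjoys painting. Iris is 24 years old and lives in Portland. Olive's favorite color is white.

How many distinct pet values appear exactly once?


Unique pet values: 2

2


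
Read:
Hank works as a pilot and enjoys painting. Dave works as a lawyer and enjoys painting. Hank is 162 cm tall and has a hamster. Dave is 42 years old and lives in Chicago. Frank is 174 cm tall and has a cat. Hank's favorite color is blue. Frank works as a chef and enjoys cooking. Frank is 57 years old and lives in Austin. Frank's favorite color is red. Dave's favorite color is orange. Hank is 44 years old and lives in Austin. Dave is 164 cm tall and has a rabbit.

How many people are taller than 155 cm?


Taller than 155: 3

3


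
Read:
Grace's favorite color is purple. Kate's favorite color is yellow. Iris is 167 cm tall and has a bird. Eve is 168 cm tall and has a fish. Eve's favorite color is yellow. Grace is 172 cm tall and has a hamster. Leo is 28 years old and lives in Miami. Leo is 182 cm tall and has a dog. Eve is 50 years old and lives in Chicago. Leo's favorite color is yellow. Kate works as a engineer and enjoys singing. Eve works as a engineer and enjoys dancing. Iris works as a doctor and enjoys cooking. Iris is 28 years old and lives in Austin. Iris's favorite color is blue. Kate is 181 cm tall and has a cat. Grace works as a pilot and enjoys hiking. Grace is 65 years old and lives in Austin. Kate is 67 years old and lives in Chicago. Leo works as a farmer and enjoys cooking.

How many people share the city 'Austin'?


Count: 2

2


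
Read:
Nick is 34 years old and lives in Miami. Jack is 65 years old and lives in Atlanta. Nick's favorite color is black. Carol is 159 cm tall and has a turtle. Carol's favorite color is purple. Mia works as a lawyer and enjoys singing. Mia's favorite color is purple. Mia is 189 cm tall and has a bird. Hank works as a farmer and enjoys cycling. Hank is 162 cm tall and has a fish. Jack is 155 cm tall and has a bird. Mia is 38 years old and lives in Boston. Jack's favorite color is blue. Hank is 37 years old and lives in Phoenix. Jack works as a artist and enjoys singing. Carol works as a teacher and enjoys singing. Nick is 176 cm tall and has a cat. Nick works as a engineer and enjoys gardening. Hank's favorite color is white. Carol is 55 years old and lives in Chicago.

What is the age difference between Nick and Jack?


|34 - 65| = 31

31


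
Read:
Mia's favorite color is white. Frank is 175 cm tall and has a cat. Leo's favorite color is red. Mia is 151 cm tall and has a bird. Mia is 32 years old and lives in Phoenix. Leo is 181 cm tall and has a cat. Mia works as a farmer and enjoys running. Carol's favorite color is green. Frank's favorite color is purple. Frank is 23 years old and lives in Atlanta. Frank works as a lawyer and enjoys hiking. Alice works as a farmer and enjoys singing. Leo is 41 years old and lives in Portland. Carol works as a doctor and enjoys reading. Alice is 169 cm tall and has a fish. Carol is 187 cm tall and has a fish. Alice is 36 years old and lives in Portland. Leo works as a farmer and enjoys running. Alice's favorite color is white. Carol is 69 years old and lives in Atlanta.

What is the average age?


Sum=201, n=5, avg=40.2

40.2


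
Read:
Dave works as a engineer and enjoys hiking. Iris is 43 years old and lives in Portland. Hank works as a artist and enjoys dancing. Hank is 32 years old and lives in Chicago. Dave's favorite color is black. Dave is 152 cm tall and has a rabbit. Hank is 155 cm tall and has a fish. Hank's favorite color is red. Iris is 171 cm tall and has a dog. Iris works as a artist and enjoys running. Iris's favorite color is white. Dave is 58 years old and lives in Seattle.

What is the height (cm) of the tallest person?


Tallest: Iris at 171 cm

171


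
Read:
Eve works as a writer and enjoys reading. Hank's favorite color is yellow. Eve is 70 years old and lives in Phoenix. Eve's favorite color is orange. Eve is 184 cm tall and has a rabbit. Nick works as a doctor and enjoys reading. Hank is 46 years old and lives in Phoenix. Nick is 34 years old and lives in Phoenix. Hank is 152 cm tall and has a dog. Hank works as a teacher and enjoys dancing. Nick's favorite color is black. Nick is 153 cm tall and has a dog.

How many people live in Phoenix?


Count in Phoenix: 3

3


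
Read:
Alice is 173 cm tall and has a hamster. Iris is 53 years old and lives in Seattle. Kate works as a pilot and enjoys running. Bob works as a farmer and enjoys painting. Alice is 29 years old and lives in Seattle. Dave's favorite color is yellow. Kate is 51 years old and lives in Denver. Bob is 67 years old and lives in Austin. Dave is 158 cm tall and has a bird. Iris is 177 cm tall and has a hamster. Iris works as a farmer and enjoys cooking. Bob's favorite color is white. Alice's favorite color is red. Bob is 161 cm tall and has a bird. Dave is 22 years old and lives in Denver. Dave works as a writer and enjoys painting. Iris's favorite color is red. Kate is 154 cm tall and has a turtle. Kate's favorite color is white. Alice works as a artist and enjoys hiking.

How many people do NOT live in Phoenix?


Not in Phoenix: 5

5


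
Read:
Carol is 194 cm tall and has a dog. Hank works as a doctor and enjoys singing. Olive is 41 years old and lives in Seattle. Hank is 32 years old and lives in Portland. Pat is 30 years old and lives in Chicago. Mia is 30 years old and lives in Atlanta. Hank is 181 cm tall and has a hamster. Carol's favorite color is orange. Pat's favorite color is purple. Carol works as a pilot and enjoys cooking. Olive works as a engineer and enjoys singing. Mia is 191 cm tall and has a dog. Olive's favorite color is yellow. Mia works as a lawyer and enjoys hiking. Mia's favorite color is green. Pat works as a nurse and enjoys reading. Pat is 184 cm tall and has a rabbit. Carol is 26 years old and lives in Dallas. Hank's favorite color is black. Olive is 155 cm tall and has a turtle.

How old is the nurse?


The nurse is Pat, age 30

30


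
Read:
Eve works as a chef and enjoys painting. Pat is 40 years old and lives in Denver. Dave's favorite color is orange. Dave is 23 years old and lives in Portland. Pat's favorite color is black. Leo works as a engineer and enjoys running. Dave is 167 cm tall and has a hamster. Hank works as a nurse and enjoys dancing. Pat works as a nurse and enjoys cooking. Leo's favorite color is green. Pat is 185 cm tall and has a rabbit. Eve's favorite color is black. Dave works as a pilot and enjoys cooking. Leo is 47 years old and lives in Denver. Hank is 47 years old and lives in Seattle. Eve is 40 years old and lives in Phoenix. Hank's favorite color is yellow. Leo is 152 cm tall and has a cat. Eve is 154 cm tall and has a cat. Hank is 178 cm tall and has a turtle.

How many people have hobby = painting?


Count: 1

1


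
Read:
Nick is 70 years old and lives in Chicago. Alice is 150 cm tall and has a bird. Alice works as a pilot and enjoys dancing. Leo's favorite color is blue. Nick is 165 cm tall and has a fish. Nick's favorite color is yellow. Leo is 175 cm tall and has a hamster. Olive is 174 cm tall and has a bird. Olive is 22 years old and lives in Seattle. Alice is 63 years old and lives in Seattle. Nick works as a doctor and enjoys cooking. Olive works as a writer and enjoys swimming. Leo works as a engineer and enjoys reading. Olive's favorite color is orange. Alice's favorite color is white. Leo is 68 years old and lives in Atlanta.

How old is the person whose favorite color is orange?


Person with favorite color=orange is Olive, age 22

22


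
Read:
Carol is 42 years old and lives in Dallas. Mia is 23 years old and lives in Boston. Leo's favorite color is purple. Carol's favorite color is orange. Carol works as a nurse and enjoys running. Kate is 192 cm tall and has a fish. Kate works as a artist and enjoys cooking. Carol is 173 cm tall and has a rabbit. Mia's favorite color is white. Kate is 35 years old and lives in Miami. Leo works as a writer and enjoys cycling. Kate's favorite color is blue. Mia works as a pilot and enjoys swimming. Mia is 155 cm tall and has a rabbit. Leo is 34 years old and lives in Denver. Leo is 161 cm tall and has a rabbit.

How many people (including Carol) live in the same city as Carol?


Carol lives in Dallas. Count = 1

1
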